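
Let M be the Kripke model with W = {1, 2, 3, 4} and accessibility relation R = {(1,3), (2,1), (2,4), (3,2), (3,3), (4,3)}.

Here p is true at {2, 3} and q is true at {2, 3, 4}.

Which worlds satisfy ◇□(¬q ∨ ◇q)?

{1, 2, 3, 4}

1: successors {3}; □(¬q ∨ ◇q) there: 3:T. ✓
2: successors {1, 4}; □(¬q ∨ ◇q) there: 1:T, 4:T. ✓
3: successors {2, 3}; □(¬q ∨ ◇q) there: 2:T, 3:T. ✓
4: successors {3}; □(¬q ∨ ◇q) there: 3:T. ✓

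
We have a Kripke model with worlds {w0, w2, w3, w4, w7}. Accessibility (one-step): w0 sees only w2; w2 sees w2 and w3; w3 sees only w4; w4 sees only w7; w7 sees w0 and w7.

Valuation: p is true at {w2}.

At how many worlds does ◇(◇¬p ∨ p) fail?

0

w0: successors {w2}; ◇¬p ∨ p there: w2:T. ✓
w2: successors {w2, w3}; ◇¬p ∨ p there: w2:T, w3:T. ✓
w3: successors {w4}; ◇¬p ∨ p there: w4:T. ✓
w4: successors {w7}; ◇¬p ∨ p there: w7:T. ✓
w7: successors {w0, w7}; ◇¬p ∨ p there: w0:F, w7:T. ✓
Satisfying worlds: {w0, w2, w3, w4, w7}.
So ◇(◇¬p ∨ p) fails at the other 0 worlds.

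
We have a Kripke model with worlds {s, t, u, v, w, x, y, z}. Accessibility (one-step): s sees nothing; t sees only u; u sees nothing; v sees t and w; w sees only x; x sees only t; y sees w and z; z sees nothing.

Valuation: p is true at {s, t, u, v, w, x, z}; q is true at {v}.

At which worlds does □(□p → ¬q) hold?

{s, t, u, v, w, x, y, z}

s: no successors, so □(□p → ¬q) holds vacuously. ✓
t: successors {u}; □p → ¬q there: u:T. ✓
u: no successors, so □(□p → ¬q) holds vacuously. ✓
v: successors {t, w}; □p → ¬q there: t:T, w:T. ✓
w: successors {x}; □p → ¬q there: x:T. ✓
x: successors {t}; □p → ¬q there: t:T. ✓
y: successors {w, z}; □p → ¬q there: w:T, z:T. ✓
z: no successors, so □(□p → ¬q) holds vacuously. ✓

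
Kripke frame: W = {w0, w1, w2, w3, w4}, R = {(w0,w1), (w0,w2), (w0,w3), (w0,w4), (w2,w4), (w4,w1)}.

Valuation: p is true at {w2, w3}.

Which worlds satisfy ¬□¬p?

{w0}

w0: □¬p is F. ✓
w1: □¬p is T. ✗
w2: □¬p is T. ✗
w3: □¬p is T. ✗
w4: □¬p is T. ✗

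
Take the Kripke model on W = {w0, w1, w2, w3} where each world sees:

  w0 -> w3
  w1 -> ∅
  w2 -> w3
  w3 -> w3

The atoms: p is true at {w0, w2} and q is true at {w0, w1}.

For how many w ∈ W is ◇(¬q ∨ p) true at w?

w0: successors {w3}; ¬q ∨ p there: w3:T. ✓
w1: no successors, so ◇(¬q ∨ p) fails. ✗
w2: successors {w3}; ¬q ∨ p there: w3:T. ✓
w3: successors {w3}; ¬q ∨ p there: w3:T. ✓
Satisfying worlds: {w0, w2, w3}.

3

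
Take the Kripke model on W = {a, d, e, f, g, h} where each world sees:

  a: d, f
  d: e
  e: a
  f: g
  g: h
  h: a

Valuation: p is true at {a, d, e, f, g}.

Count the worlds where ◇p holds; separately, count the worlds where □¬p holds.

For ◇p:
a: successors {d, f}; p there: d:T, f:T. ✓
d: successors {e}; p there: e:T. ✓
e: successors {a}; p there: a:T. ✓
f: successors {g}; p there: g:T. ✓
g: successors {h}; p there: h:F. ✗
h: successors {a}; p there: a:T. ✓
— 5 worlds.
For □¬p:
a: successors {d, f}; ¬p there: d:F, f:F. ✗
d: successors {e}; ¬p there: e:F. ✗
e: successors {a}; ¬p there: a:F. ✗
f: successors {g}; ¬p there: g:F. ✗
g: successors {h}; ¬p there: h:T. ✓
h: successors {a}; ¬p there: a:F. ✗
— 1 world.

5 and 1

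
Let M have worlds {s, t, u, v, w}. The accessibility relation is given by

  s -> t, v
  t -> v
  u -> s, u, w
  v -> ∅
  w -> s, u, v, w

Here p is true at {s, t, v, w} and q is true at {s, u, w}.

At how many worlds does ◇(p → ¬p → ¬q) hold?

s: successors {t, v}; p → ¬p → ¬q there: t:T, v:T. ✓
t: successors {v}; p → ¬p → ¬q there: v:T. ✓
u: successors {s, u, w}; p → ¬p → ¬q there: s:T, u:T, w:T. ✓
v: no successors, so ◇(p → ¬p → ¬q) fails. ✗
w: successors {s, u, v, w}; p → ¬p → ¬q there: s:T, u:T, v:T, w:T. ✓
Satisfying worlds: {s, t, u, w}.

4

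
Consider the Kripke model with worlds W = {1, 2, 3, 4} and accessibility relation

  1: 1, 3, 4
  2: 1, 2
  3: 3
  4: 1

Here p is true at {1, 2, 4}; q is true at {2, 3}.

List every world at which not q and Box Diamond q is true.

1: not q is T, Box Diamond q is F. ✗
2: not q is F, Box Diamond q is T. ✗
3: not q is F, Box Diamond q is T. ✗
4: not q is T, Box Diamond q is T. ✓

{4}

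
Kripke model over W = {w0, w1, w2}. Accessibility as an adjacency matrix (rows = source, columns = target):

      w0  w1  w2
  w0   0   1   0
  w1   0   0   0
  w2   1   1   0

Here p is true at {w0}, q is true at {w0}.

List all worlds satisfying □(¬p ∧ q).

w0: successors {w1}; ¬p ∧ q there: w1:F. ✗
w1: no successors, so □(¬p ∧ q) holds vacuously. ✓
w2: successors {w0, w1}; ¬p ∧ q there: w0:F, w1:F. ✗

{w1}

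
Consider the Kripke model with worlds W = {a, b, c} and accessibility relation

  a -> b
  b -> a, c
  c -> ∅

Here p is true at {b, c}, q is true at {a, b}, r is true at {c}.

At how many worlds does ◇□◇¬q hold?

1

a: successors {b}; □◇¬q there: b:F. ✗
b: successors {a, c}; □◇¬q there: a:T, c:T. ✓
c: no successors, so ◇□◇¬q fails. ✗
Satisfying worlds: {b}.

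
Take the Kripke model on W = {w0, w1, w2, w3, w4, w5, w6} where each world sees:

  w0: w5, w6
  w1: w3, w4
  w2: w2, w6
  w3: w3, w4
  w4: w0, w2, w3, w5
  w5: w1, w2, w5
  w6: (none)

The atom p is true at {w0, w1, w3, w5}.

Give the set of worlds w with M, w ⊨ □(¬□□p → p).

w0: successors {w5, w6}; ¬□□p → p there: w5:T, w6:T. ✓
w1: successors {w3, w4}; ¬□□p → p there: w3:T, w4:F. ✗
w2: successors {w2, w6}; ¬□□p → p there: w2:F, w6:T. ✗
w3: successors {w3, w4}; ¬□□p → p there: w3:T, w4:F. ✗
w4: successors {w0, w2, w3, w5}; ¬□□p → p there: w0:T, w2:F, w3:T, w5:T. ✗
w5: successors {w1, w2, w5}; ¬□□p → p there: w1:T, w2:F, w5:T. ✗
w6: no successors, so □(¬□□p → p) holds vacuously. ✓

{w0, w6}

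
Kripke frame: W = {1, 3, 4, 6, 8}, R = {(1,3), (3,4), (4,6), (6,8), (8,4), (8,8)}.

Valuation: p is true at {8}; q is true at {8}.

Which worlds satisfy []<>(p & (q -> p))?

1: successors {3}; <>(p & (q -> p)) there: 3:F. ✗
3: successors {4}; <>(p & (q -> p)) there: 4:F. ✗
4: successors {6}; <>(p & (q -> p)) there: 6:T. ✓
6: successors {8}; <>(p & (q -> p)) there: 8:T. ✓
8: successors {4, 8}; <>(p & (q -> p)) there: 4:F, 8:T. ✗

{4, 6}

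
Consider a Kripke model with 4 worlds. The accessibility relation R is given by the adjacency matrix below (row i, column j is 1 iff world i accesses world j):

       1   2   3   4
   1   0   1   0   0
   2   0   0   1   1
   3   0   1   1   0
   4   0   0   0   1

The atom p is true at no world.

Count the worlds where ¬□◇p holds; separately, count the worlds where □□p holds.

4 and 0

For ¬□◇p:
1: □◇p is F. ✓
2: □◇p is F. ✓
3: □◇p is F. ✓
4: □◇p is F. ✓
— 4 worlds.
For □□p:
1: successors {2}; □p there: 2:F. ✗
2: successors {3, 4}; □p there: 3:F, 4:F. ✗
3: successors {2, 3}; □p there: 2:F, 3:F. ✗
4: successors {4}; □p there: 4:F. ✗
— 0 worlds.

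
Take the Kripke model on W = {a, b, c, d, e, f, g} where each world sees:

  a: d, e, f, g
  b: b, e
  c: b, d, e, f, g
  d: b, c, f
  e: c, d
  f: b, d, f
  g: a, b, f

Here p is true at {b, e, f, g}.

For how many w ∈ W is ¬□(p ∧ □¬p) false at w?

a: □(p ∧ □¬p) is F. ✓
b: □(p ∧ □¬p) is F. ✓
c: □(p ∧ □¬p) is F. ✓
d: □(p ∧ □¬p) is F. ✓
e: □(p ∧ □¬p) is F. ✓
f: □(p ∧ □¬p) is F. ✓
g: □(p ∧ □¬p) is F. ✓
Satisfying worlds: {a, b, c, d, e, f, g}.
So ¬□(p ∧ □¬p) fails at the other 0 worlds.

0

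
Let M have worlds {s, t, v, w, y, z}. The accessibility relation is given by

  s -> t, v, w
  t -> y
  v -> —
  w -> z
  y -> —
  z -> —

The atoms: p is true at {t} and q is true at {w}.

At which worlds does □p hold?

s: successors {t, v, w}; p there: t:T, v:F, w:F. ✗
t: successors {y}; p there: y:F. ✗
v: no successors, so □p holds vacuously. ✓
w: successors {z}; p there: z:F. ✗
y: no successors, so □p holds vacuously. ✓
z: no successors, so □p holds vacuously. ✓

{v, y, z}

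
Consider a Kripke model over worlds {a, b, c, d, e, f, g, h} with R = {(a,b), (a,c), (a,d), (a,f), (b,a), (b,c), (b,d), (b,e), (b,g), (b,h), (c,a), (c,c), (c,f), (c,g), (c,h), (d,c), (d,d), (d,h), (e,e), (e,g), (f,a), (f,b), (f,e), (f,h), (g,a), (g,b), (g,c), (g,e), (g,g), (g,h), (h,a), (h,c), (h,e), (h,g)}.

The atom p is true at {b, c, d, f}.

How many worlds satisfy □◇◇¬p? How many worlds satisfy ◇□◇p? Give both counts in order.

For □◇◇¬p:
a: successors {b, c, d, f}; ◇◇¬p there: b:T, c:T, d:T, f:T. ✓
b: successors {a, c, d, e, g, h}; ◇◇¬p there: a:T, c:T, d:T, e:T, g:T, h:T. ✓
c: successors {a, c, f, g, h}; ◇◇¬p there: a:T, c:T, f:T, g:T, h:T. ✓
d: successors {c, d, h}; ◇◇¬p there: c:T, d:T, h:T. ✓
e: successors {e, g}; ◇◇¬p there: e:T, g:T. ✓
f: successors {a, b, e, h}; ◇◇¬p there: a:T, b:T, e:T, h:T. ✓
g: successors {a, b, c, e, g, h}; ◇◇¬p there: a:T, b:T, c:T, e:T, g:T, h:T. ✓
h: successors {a, c, e, g}; ◇◇¬p there: a:T, c:T, e:T, g:T. ✓
— 8 worlds.
For ◇□◇p:
a: successors {b, c, d, f}; □◇p there: b:F, c:T, d:T, f:F. ✓
b: successors {a, c, d, e, g, h}; □◇p there: a:T, c:T, d:T, e:F, g:F, h:F. ✓
c: successors {a, c, f, g, h}; □◇p there: a:T, c:T, f:F, g:F, h:F. ✓
d: successors {c, d, h}; □◇p there: c:T, d:T, h:F. ✓
e: successors {e, g}; □◇p there: e:F, g:F. ✗
f: successors {a, b, e, h}; □◇p there: a:T, b:F, e:F, h:F. ✓
g: successors {a, b, c, e, g, h}; □◇p there: a:T, b:F, c:T, e:F, g:F, h:F. ✓
h: successors {a, c, e, g}; □◇p there: a:T, c:T, e:F, g:F. ✓
— 7 worlds.

8 and 7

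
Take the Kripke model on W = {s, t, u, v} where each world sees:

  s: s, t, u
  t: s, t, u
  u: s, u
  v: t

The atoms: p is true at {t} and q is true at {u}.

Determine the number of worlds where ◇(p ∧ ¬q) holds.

3

s: successors {s, t, u}; p ∧ ¬q there: s:F, t:T, u:F. ✓
t: successors {s, t, u}; p ∧ ¬q there: s:F, t:T, u:F. ✓
u: successors {s, u}; p ∧ ¬q there: s:F, u:F. ✗
v: successors {t}; p ∧ ¬q there: t:T. ✓
Satisfying worlds: {s, t, v}.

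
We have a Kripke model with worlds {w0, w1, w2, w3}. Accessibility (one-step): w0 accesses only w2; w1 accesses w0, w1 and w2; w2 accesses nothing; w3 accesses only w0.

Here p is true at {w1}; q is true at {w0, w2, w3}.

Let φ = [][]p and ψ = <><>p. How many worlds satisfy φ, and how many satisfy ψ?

For [][]p:
w0: successors {w2}; []p there: w2:T. ✓
w1: successors {w0, w1, w2}; []p there: w0:F, w1:F, w2:T. ✗
w2: no successors, so [][]p holds vacuously. ✓
w3: successors {w0}; []p there: w0:F. ✗
— 2 worlds.
For <><>p:
w0: successors {w2}; <>p there: w2:F. ✗
w1: successors {w0, w1, w2}; <>p there: w0:F, w1:T, w2:F. ✓
w2: no successors, so <><>p fails. ✗
w3: successors {w0}; <>p there: w0:F. ✗
— 1 world.

2 and 1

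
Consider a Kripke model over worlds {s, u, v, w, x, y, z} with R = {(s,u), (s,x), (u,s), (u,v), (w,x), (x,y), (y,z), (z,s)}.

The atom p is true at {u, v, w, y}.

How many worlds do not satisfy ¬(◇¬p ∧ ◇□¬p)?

s: ◇¬p ∧ ◇□¬p is F. ✓
u: ◇¬p ∧ ◇□¬p is T. ✗
v: ◇¬p ∧ ◇□¬p is F. ✓
w: ◇¬p ∧ ◇□¬p is F. ✓
x: ◇¬p ∧ ◇□¬p is F. ✓
y: ◇¬p ∧ ◇□¬p is T. ✗
z: ◇¬p ∧ ◇□¬p is F. ✓
Satisfying worlds: {s, v, w, x, z}.
So ¬(◇¬p ∧ ◇□¬p) fails at the other 2 worlds.

2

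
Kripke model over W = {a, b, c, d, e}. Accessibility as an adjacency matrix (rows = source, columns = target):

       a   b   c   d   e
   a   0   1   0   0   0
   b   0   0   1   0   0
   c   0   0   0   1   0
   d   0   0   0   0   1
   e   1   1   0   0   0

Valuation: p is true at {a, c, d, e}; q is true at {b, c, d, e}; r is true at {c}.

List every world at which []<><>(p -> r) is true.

{c, d}

a: successors {b}; <><>(p -> r) there: b:F. ✗
b: successors {c}; <><>(p -> r) there: c:F. ✗
c: successors {d}; <><>(p -> r) there: d:T. ✓
d: successors {e}; <><>(p -> r) there: e:T. ✓
e: successors {a, b}; <><>(p -> r) there: a:T, b:F. ✗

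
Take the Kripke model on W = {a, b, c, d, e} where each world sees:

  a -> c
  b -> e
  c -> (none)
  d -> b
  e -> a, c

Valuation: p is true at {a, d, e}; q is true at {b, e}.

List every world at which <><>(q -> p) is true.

a: successors {c}; <>(q -> p) there: c:F. ✗
b: successors {e}; <>(q -> p) there: e:T. ✓
c: no successors, so <><>(q -> p) fails. ✗
d: successors {b}; <>(q -> p) there: b:T. ✓
e: successors {a, c}; <>(q -> p) there: a:T, c:F. ✓

{b, d, e}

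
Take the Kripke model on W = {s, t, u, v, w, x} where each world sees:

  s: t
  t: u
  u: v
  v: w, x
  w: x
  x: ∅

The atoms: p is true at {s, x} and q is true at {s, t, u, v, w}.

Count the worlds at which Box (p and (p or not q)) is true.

s: successors {t}; p and (p or not q) there: t:F. ✗
t: successors {u}; p and (p or not q) there: u:F. ✗
u: successors {v}; p and (p or not q) there: v:F. ✗
v: successors {w, x}; p and (p or not q) there: w:F, x:T. ✗
w: successors {x}; p and (p or not q) there: x:T. ✓
x: no successors, so Box (p and (p or not q)) holds vacuously. ✓
Satisfying worlds: {w, x}.

2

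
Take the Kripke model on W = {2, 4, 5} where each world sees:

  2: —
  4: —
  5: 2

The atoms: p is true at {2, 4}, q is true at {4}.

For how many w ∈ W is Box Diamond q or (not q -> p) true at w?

2: Box Diamond q is T, not q -> p is T. ✓
4: Box Diamond q is T, not q -> p is T. ✓
5: Box Diamond q is F, not q -> p is F. ✗
Satisfying worlds: {2, 4}.

2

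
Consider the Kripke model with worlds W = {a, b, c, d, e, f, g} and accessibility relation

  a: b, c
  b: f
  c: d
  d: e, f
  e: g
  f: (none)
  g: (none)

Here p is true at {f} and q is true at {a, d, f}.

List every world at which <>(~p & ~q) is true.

a: successors {b, c}; ~p & ~q there: b:T, c:T. ✓
b: successors {f}; ~p & ~q there: f:F. ✗
c: successors {d}; ~p & ~q there: d:F. ✗
d: successors {e, f}; ~p & ~q there: e:T, f:F. ✓
e: successors {g}; ~p & ~q there: g:T. ✓
f: no successors, so <>(~p & ~q) fails. ✗
g: no successors, so <>(~p & ~q) fails. ✗

{a, d, e}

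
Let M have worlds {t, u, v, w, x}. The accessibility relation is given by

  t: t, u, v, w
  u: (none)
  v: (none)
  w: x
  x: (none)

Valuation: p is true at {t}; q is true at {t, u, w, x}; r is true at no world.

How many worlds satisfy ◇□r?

2

t: successors {t, u, v, w}; □r there: t:F, u:T, v:T, w:F. ✓
u: no successors, so ◇□r fails. ✗
v: no successors, so ◇□r fails. ✗
w: successors {x}; □r there: x:T. ✓
x: no successors, so ◇□r fails. ✗
Satisfying worlds: {t, w}.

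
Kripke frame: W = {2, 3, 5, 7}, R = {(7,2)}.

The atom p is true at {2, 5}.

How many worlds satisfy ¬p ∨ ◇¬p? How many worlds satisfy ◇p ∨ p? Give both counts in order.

2 and 3

For ¬p ∨ ◇¬p:
2: ¬p is F, ◇¬p is F. ✗
3: ¬p is T, ◇¬p is F. ✓
5: ¬p is F, ◇¬p is F. ✗
7: ¬p is T, ◇¬p is F. ✓
— 2 worlds.
For ◇p ∨ p:
2: ◇p is F, p is T. ✓
3: ◇p is F, p is F. ✗
5: ◇p is F, p is T. ✓
7: ◇p is T, p is F. ✓
— 3 worlds.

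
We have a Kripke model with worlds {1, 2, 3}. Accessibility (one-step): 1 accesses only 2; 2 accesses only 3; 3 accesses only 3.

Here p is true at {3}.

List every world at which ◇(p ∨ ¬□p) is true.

1: successors {2}; p ∨ ¬□p there: 2:F. ✗
2: successors {3}; p ∨ ¬□p there: 3:T. ✓
3: successors {3}; p ∨ ¬□p there: 3:T. ✓

{2, 3}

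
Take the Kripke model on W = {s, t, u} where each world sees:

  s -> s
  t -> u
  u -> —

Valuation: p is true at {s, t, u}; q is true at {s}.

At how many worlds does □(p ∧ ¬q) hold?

2

s: successors {s}; p ∧ ¬q there: s:F. ✗
t: successors {u}; p ∧ ¬q there: u:T. ✓
u: no successors, so □(p ∧ ¬q) holds vacuously. ✓
Satisfying worlds: {t, u}.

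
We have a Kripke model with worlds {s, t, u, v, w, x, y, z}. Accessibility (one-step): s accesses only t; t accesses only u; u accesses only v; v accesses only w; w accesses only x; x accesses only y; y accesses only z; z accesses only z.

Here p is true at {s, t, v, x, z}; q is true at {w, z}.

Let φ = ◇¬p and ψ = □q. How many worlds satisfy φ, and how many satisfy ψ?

3 and 3

For ◇¬p:
s: successors {t}; ¬p there: t:F. ✗
t: successors {u}; ¬p there: u:T. ✓
u: successors {v}; ¬p there: v:F. ✗
v: successors {w}; ¬p there: w:T. ✓
w: successors {x}; ¬p there: x:F. ✗
x: successors {y}; ¬p there: y:T. ✓
y: successors {z}; ¬p there: z:F. ✗
z: successors {z}; ¬p there: z:F. ✗
— 3 worlds.
For □q:
s: successors {t}; q there: t:F. ✗
t: successors {u}; q there: u:F. ✗
u: successors {v}; q there: v:F. ✗
v: successors {w}; q there: w:T. ✓
w: successors {x}; q there: x:F. ✗
x: successors {y}; q there: y:F. ✗
y: successors {z}; q there: z:T. ✓
z: successors {z}; q there: z:T. ✓
— 3 worlds.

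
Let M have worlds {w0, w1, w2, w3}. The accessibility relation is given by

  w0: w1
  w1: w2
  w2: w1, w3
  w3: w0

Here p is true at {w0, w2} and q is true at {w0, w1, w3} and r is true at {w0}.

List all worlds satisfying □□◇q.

w0: successors {w1}; □◇q there: w1:T. ✓
w1: successors {w2}; □◇q there: w2:F. ✗
w2: successors {w1, w3}; □◇q there: w1:T, w3:T. ✓
w3: successors {w0}; □◇q there: w0:F. ✗

{w0, w2}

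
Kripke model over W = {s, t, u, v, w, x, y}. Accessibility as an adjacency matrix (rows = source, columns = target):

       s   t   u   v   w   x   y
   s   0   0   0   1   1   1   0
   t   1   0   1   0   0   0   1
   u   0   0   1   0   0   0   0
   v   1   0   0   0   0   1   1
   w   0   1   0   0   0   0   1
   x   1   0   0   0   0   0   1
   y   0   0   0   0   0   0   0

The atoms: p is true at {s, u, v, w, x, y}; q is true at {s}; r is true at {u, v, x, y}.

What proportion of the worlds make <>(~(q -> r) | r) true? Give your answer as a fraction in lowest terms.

6/7

s: successors {v, w, x}; ~(q -> r) | r there: v:T, w:F, x:T. ✓
t: successors {s, u, y}; ~(q -> r) | r there: s:T, u:T, y:T. ✓
u: successors {u}; ~(q -> r) | r there: u:T. ✓
v: successors {s, x, y}; ~(q -> r) | r there: s:T, x:T, y:T. ✓
w: successors {t, y}; ~(q -> r) | r there: t:F, y:T. ✓
x: successors {s, y}; ~(q -> r) | r there: s:T, y:T. ✓
y: no successors, so <>(~(q -> r) | r) fails. ✗
That's 6 of 7 worlds, so 6/7.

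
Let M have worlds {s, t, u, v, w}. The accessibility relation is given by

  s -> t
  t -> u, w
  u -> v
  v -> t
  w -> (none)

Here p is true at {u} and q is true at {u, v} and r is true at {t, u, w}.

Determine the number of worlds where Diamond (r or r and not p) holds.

3

s: successors {t}; r or r and not p there: t:T. ✓
t: successors {u, w}; r or r and not p there: u:T, w:T. ✓
u: successors {v}; r or r and not p there: v:F. ✗
v: successors {t}; r or r and not p there: t:T. ✓
w: no successors, so Diamond (r or r and not p) fails. ✗
Satisfying worlds: {s, t, v}.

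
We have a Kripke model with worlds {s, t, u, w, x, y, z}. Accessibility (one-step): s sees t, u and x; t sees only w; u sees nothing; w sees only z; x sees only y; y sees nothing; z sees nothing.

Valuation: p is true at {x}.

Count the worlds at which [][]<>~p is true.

5

s: successors {t, u, x}; []<>~p there: t:T, u:T, x:F. ✗
t: successors {w}; []<>~p there: w:F. ✗
u: no successors, so [][]<>~p holds vacuously. ✓
w: successors {z}; []<>~p there: z:T. ✓
x: successors {y}; []<>~p there: y:T. ✓
y: no successors, so [][]<>~p holds vacuously. ✓
z: no successors, so [][]<>~p holds vacuously. ✓
Satisfying worlds: {u, w, x, y, z}.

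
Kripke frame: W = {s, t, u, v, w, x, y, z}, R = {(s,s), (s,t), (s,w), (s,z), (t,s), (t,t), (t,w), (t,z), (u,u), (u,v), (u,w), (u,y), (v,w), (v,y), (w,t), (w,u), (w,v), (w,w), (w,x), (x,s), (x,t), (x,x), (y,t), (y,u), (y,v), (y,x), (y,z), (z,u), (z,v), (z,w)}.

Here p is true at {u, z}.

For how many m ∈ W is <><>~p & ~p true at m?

s: <><>~p is T, ~p is T. ✓
t: <><>~p is T, ~p is T. ✓
u: <><>~p is T, ~p is F. ✗
v: <><>~p is T, ~p is T. ✓
w: <><>~p is T, ~p is T. ✓
x: <><>~p is T, ~p is T. ✓
y: <><>~p is T, ~p is T. ✓
z: <><>~p is T, ~p is F. ✗
Satisfying worlds: {s, t, v, w, x, y}.

6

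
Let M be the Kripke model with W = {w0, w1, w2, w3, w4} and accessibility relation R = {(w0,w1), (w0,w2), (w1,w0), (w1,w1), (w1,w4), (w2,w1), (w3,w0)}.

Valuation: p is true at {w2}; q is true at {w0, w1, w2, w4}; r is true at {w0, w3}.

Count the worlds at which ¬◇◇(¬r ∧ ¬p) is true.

1

w0: ◇◇(¬r ∧ ¬p) is T. ✗
w1: ◇◇(¬r ∧ ¬p) is T. ✗
w2: ◇◇(¬r ∧ ¬p) is T. ✗
w3: ◇◇(¬r ∧ ¬p) is T. ✗
w4: ◇◇(¬r ∧ ¬p) is F. ✓
Satisfying worlds: {w4}.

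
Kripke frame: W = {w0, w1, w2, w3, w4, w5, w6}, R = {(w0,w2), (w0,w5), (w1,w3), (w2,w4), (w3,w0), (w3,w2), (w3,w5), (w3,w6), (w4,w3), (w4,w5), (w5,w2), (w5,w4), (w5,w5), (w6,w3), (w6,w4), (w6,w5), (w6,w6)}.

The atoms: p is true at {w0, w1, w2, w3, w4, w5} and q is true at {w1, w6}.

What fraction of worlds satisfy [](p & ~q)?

5/7

w0: successors {w2, w5}; p & ~q there: w2:T, w5:T. ✓
w1: successors {w3}; p & ~q there: w3:T. ✓
w2: successors {w4}; p & ~q there: w4:T. ✓
w3: successors {w0, w2, w5, w6}; p & ~q there: w0:T, w2:T, w5:T, w6:F. ✗
w4: successors {w3, w5}; p & ~q there: w3:T, w5:T. ✓
w5: successors {w2, w4, w5}; p & ~q there: w2:T, w4:T, w5:T. ✓
w6: successors {w3, w4, w5, w6}; p & ~q there: w3:T, w4:T, w5:T, w6:F. ✗
That's 5 of 7 worlds, so 5/7.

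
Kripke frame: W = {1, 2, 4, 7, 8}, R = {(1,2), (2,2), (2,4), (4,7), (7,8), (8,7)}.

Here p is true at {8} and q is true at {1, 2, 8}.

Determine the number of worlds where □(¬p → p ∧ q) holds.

1: successors {2}; ¬p → p ∧ q there: 2:F. ✗
2: successors {2, 4}; ¬p → p ∧ q there: 2:F, 4:F. ✗
4: successors {7}; ¬p → p ∧ q there: 7:F. ✗
7: successors {8}; ¬p → p ∧ q there: 8:T. ✓
8: successors {7}; ¬p → p ∧ q there: 7:F. ✗
Satisfying worlds: {7}.

1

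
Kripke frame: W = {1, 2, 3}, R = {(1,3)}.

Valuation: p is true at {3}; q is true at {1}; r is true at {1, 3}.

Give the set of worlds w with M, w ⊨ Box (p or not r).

{1, 2, 3}

1: successors {3}; p or not r there: 3:T. ✓
2: no successors, so Box (p or not r) holds vacuously. ✓
3: no successors, so Box (p or not r) holds vacuously. ✓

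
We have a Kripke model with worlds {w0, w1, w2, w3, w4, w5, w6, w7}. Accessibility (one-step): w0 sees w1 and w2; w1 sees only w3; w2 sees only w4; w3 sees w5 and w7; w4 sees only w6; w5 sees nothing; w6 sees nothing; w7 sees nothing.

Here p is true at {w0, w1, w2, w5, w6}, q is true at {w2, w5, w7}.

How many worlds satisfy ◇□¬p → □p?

w0: ◇□¬p is T, □p is T. ✓
w1: ◇□¬p is F, □p is F. ✓
w2: ◇□¬p is F, □p is F. ✓
w3: ◇□¬p is T, □p is F. ✗
w4: ◇□¬p is T, □p is T. ✓
w5: ◇□¬p is F, □p is T. ✓
w6: ◇□¬p is F, □p is T. ✓
w7: ◇□¬p is F, □p is T. ✓
Satisfying worlds: {w0, w1, w2, w4, w5, w6, w7}.

7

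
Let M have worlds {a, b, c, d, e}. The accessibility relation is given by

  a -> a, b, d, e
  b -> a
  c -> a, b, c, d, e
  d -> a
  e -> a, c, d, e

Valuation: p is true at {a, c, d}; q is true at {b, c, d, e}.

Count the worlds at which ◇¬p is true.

3

a: successors {a, b, d, e}; ¬p there: a:F, b:T, d:F, e:T. ✓
b: successors {a}; ¬p there: a:F. ✗
c: successors {a, b, c, d, e}; ¬p there: a:F, b:T, c:F, d:F, e:T. ✓
d: successors {a}; ¬p there: a:F. ✗
e: successors {a, c, d, e}; ¬p there: a:F, c:F, d:F, e:T. ✓
Satisfying worlds: {a, c, e}.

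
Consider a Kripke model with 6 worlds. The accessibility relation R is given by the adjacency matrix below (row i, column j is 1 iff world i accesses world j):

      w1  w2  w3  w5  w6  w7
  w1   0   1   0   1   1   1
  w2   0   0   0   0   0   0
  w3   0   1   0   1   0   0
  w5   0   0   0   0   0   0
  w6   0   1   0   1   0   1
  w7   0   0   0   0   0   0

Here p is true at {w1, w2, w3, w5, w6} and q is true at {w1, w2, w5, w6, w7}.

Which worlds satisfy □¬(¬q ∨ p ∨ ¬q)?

w1: successors {w2, w5, w6, w7}; ¬(¬q ∨ p ∨ ¬q) there: w2:F, w5:F, w6:F, w7:T. ✗
w2: no successors, so □¬(¬q ∨ p ∨ ¬q) holds vacuously. ✓
w3: successors {w2, w5}; ¬(¬q ∨ p ∨ ¬q) there: w2:F, w5:F. ✗
w5: no successors, so □¬(¬q ∨ p ∨ ¬q) holds vacuously. ✓
w6: successors {w2, w5, w7}; ¬(¬q ∨ p ∨ ¬q) there: w2:F, w5:F, w7:T. ✗
w7: no successors, so □¬(¬q ∨ p ∨ ¬q) holds vacuously. ✓

{w2, w5, w7}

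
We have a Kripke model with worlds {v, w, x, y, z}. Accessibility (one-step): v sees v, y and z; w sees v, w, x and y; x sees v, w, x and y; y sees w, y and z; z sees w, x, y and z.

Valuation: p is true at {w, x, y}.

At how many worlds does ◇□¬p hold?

v: successors {v, y, z}; □¬p there: v:F, y:F, z:F. ✗
w: successors {v, w, x, y}; □¬p there: v:F, w:F, x:F, y:F. ✗
x: successors {v, w, x, y}; □¬p there: v:F, w:F, x:F, y:F. ✗
y: successors {w, y, z}; □¬p there: w:F, y:F, z:F. ✗
z: successors {w, x, y, z}; □¬p there: w:F, x:F, y:F, z:F. ✗
Satisfying worlds: ∅.

0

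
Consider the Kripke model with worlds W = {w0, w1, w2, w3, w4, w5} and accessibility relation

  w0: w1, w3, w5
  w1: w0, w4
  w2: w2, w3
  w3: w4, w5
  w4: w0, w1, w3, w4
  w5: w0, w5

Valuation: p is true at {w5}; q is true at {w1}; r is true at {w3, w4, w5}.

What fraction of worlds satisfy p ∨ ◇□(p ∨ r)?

2/3

w0: p is F, ◇□(p ∨ r) is T. ✓
w1: p is F, ◇□(p ∨ r) is F. ✗
w2: p is F, ◇□(p ∨ r) is T. ✓
w3: p is F, ◇□(p ∨ r) is F. ✗
w4: p is F, ◇□(p ∨ r) is T. ✓
w5: p is T, ◇□(p ∨ r) is F. ✓
That's 4 of 6 worlds, so 4/6 = 2/3.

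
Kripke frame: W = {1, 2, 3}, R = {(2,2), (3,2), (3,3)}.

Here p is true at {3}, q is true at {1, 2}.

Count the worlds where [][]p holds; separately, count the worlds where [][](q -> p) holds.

For [][]p:
1: no successors, so [][]p holds vacuously. ✓
2: successors {2}; []p there: 2:F. ✗
3: successors {2, 3}; []p there: 2:F, 3:F. ✗
— 1 world.
For [][](q -> p):
1: no successors, so [][](q -> p) holds vacuously. ✓
2: successors {2}; [](q -> p) there: 2:F. ✗
3: successors {2, 3}; [](q -> p) there: 2:F, 3:F. ✗
— 1 world.

1 and 1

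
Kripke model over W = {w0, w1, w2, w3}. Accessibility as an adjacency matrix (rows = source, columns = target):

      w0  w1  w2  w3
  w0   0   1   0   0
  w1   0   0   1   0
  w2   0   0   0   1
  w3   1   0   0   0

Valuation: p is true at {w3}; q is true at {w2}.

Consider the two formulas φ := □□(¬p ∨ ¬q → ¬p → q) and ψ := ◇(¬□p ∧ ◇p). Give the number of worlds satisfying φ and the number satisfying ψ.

For □□(¬p ∨ ¬q → ¬p → q):
w0: successors {w1}; □(¬p ∨ ¬q → ¬p → q) there: w1:T. ✓
w1: successors {w2}; □(¬p ∨ ¬q → ¬p → q) there: w2:T. ✓
w2: successors {w3}; □(¬p ∨ ¬q → ¬p → q) there: w3:F. ✗
w3: successors {w0}; □(¬p ∨ ¬q → ¬p → q) there: w0:F. ✗
— 2 worlds.
For ◇(¬□p ∧ ◇p):
w0: successors {w1}; ¬□p ∧ ◇p there: w1:F. ✗
w1: successors {w2}; ¬□p ∧ ◇p there: w2:F. ✗
w2: successors {w3}; ¬□p ∧ ◇p there: w3:F. ✗
w3: successors {w0}; ¬□p ∧ ◇p there: w0:F. ✗
— 0 worlds.

2 and 0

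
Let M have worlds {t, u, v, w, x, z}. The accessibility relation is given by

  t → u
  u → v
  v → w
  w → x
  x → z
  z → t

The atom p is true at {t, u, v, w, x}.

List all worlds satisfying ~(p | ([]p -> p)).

t: p | ([]p -> p) is T. ✗
u: p | ([]p -> p) is T. ✗
v: p | ([]p -> p) is T. ✗
w: p | ([]p -> p) is T. ✗
x: p | ([]p -> p) is T. ✗
z: p | ([]p -> p) is F. ✓

{z}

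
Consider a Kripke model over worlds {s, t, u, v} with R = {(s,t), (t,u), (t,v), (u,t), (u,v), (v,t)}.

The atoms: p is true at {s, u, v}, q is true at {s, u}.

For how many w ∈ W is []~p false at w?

s: successors {t}; ~p there: t:T. ✓
t: successors {u, v}; ~p there: u:F, v:F. ✗
u: successors {t, v}; ~p there: t:T, v:F. ✗
v: successors {t}; ~p there: t:T. ✓
Satisfying worlds: {s, v}.
So []~p fails at the other 2 worlds.

2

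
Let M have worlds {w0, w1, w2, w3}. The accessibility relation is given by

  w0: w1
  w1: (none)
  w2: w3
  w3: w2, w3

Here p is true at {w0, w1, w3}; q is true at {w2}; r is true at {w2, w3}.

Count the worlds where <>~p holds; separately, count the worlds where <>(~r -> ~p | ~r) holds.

1 and 3

For <>~p:
w0: successors {w1}; ~p there: w1:F. ✗
w1: no successors, so <>~p fails. ✗
w2: successors {w3}; ~p there: w3:F. ✗
w3: successors {w2, w3}; ~p there: w2:T, w3:F. ✓
— 1 world.
For <>(~r -> ~p | ~r):
w0: successors {w1}; ~r -> ~p | ~r there: w1:T. ✓
w1: no successors, so <>(~r -> ~p | ~r) fails. ✗
w2: successors {w3}; ~r -> ~p | ~r there: w3:T. ✓
w3: successors {w2, w3}; ~r -> ~p | ~r there: w2:T, w3:T. ✓
— 3 worlds.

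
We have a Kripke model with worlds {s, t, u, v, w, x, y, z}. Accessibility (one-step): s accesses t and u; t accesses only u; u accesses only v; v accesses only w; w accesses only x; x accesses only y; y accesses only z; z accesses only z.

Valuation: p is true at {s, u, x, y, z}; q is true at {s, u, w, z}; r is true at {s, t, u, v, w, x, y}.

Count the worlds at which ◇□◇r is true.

s: successors {t, u}; □◇r there: t:T, u:T. ✓
t: successors {u}; □◇r there: u:T. ✓
u: successors {v}; □◇r there: v:T. ✓
v: successors {w}; □◇r there: w:T. ✓
w: successors {x}; □◇r there: x:F. ✗
x: successors {y}; □◇r there: y:F. ✗
y: successors {z}; □◇r there: z:F. ✗
z: successors {z}; □◇r there: z:F. ✗
Satisfying worlds: {s, t, u, v}.

4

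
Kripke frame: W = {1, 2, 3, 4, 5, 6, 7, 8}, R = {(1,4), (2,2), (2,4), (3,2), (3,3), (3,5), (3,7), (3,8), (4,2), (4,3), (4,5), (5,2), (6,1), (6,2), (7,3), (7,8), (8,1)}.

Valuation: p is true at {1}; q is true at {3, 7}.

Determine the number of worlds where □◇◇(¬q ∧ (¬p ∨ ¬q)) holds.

1: successors {4}; ◇◇(¬q ∧ (¬p ∨ ¬q)) there: 4:T. ✓
2: successors {2, 4}; ◇◇(¬q ∧ (¬p ∨ ¬q)) there: 2:T, 4:T. ✓
3: successors {2, 3, 5, 7, 8}; ◇◇(¬q ∧ (¬p ∨ ¬q)) there: 2:T, 3:T, 5:T, 7:T, 8:T. ✓
4: successors {2, 3, 5}; ◇◇(¬q ∧ (¬p ∨ ¬q)) there: 2:T, 3:T, 5:T. ✓
5: successors {2}; ◇◇(¬q ∧ (¬p ∨ ¬q)) there: 2:T. ✓
6: successors {1, 2}; ◇◇(¬q ∧ (¬p ∨ ¬q)) there: 1:T, 2:T. ✓
7: successors {3, 8}; ◇◇(¬q ∧ (¬p ∨ ¬q)) there: 3:T, 8:T. ✓
8: successors {1}; ◇◇(¬q ∧ (¬p ∨ ¬q)) there: 1:T. ✓
Satisfying worlds: {1, 2, 3, 4, 5, 6, 7, 8}.

8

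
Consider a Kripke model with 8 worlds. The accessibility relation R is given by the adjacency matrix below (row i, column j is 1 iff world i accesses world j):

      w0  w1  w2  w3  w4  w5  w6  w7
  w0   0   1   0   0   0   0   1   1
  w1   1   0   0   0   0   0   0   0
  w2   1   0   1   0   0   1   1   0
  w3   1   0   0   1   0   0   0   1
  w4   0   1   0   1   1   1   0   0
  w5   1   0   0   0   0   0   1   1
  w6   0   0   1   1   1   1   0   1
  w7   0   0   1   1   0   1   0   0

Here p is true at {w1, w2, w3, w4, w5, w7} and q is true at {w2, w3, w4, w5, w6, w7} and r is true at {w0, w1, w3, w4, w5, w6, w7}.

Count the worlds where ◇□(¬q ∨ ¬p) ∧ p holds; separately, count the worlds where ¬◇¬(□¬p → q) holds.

1 and 6

For ◇□(¬q ∨ ¬p) ∧ p:
w0: ◇□(¬q ∨ ¬p) is T, p is F. ✗
w1: ◇□(¬q ∨ ¬p) is F, p is T. ✗
w2: ◇□(¬q ∨ ¬p) is F, p is T. ✗
w3: ◇□(¬q ∨ ¬p) is F, p is T. ✗
w4: ◇□(¬q ∨ ¬p) is T, p is T. ✓
w5: ◇□(¬q ∨ ¬p) is F, p is T. ✗
w6: ◇□(¬q ∨ ¬p) is F, p is F. ✗
w7: ◇□(¬q ∨ ¬p) is F, p is T. ✗
— 1 world.
For ¬◇¬(□¬p → q):
w0: ◇¬(□¬p → q) is T. ✗
w1: ◇¬(□¬p → q) is F. ✓
w2: ◇¬(□¬p → q) is F. ✓
w3: ◇¬(□¬p → q) is F. ✓
w4: ◇¬(□¬p → q) is T. ✗
w5: ◇¬(□¬p → q) is F. ✓
w6: ◇¬(□¬p → q) is F. ✓
w7: ◇¬(□¬p → q) is F. ✓
— 6 worlds.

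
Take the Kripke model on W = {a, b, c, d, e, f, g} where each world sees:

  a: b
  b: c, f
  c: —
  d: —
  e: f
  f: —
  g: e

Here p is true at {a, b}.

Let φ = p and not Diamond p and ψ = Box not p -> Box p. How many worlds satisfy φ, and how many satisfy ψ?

1 and 4

For p and not Diamond p:
a: p is T, not Diamond p is F. ✗
b: p is T, not Diamond p is T. ✓
c: p is F, not Diamond p is T. ✗
d: p is F, not Diamond p is T. ✗
e: p is F, not Diamond p is T. ✗
f: p is F, not Diamond p is T. ✗
g: p is F, not Diamond p is T. ✗
— 1 world.
For Box not p -> Box p:
a: Box not p is F, Box p is T. ✓
b: Box not p is T, Box p is F. ✗
c: Box not p is T, Box p is T. ✓
d: Box not p is T, Box p is T. ✓
e: Box not p is T, Box p is F. ✗
f: Box not p is T, Box p is T. ✓
g: Box not p is T, Box p is F. ✗
— 4 worlds.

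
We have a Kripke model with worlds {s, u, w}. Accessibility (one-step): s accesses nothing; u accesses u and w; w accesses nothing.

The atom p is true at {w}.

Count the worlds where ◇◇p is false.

s: no successors, so ◇◇p fails. ✗
u: successors {u, w}; ◇p there: u:T, w:F. ✓
w: no successors, so ◇◇p fails. ✗
Satisfying worlds: {u}.
So ◇◇p fails at the other 2 worlds.

2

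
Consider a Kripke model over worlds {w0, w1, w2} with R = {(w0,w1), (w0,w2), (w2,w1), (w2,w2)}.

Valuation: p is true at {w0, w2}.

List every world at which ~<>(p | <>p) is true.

{w1}

w0: <>(p | <>p) is T. ✗
w1: <>(p | <>p) is F. ✓
w2: <>(p | <>p) is T. ✗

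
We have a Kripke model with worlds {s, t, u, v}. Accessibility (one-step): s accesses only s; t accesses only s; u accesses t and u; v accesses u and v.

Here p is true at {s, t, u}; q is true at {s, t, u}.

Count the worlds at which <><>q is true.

4

s: successors {s}; <>q there: s:T. ✓
t: successors {s}; <>q there: s:T. ✓
u: successors {t, u}; <>q there: t:T, u:T. ✓
v: successors {u, v}; <>q there: u:T, v:T. ✓
Satisfying worlds: {s, t, u, v}.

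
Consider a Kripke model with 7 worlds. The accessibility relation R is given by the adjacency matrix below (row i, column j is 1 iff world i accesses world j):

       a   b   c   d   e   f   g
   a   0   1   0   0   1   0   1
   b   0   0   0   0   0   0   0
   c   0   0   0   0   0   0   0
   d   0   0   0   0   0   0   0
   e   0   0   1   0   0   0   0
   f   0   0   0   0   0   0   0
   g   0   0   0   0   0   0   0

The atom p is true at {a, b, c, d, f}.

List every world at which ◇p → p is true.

a: ◇p is T, p is T. ✓
b: ◇p is F, p is T. ✓
c: ◇p is F, p is T. ✓
d: ◇p is F, p is T. ✓
e: ◇p is T, p is F. ✗
f: ◇p is F, p is T. ✓
g: ◇p is F, p is F. ✓

{a, b, c, d, f, g}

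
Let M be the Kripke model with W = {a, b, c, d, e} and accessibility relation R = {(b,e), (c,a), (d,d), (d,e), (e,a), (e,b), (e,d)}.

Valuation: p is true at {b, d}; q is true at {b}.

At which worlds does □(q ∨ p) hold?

{a}

a: no successors, so □(q ∨ p) holds vacuously. ✓
b: successors {e}; q ∨ p there: e:F. ✗
c: successors {a}; q ∨ p there: a:F. ✗
d: successors {d, e}; q ∨ p there: d:T, e:F. ✗
e: successors {a, b, d}; q ∨ p there: a:F, b:T, d:T. ✗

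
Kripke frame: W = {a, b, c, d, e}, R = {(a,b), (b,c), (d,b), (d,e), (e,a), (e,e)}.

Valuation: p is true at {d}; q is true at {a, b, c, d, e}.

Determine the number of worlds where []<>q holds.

4

a: successors {b}; <>q there: b:T. ✓
b: successors {c}; <>q there: c:F. ✗
c: no successors, so []<>q holds vacuously. ✓
d: successors {b, e}; <>q there: b:T, e:T. ✓
e: successors {a, e}; <>q there: a:T, e:T. ✓
Satisfying worlds: {a, c, d, e}.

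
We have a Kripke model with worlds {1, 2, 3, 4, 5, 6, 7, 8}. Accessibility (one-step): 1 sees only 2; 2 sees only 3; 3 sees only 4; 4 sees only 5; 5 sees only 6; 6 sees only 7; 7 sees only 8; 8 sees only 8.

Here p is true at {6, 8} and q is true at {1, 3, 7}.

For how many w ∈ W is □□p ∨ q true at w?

6

1: □□p is F, q is T. ✓
2: □□p is F, q is F. ✗
3: □□p is F, q is T. ✓
4: □□p is T, q is F. ✓
5: □□p is F, q is F. ✗
6: □□p is T, q is F. ✓
7: □□p is T, q is T. ✓
8: □□p is T, q is F. ✓
Satisfying worlds: {1, 3, 4, 6, 7, 8}.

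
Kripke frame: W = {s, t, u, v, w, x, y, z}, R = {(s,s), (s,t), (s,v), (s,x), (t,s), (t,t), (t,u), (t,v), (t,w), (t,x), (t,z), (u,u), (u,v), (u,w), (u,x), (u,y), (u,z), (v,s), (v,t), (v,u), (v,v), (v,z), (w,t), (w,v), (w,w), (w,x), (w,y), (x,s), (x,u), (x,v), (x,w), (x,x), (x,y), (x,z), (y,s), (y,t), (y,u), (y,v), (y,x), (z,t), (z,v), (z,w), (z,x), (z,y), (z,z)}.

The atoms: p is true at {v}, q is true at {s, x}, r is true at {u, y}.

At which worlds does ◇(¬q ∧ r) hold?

s: successors {s, t, v, x}; ¬q ∧ r there: s:F, t:F, v:F, x:F. ✗
t: successors {s, t, u, v, w, x, z}; ¬q ∧ r there: s:F, t:F, u:T, v:F, w:F, x:F, z:F. ✓
u: successors {u, v, w, x, y, z}; ¬q ∧ r there: u:T, v:F, w:F, x:F, y:T, z:F. ✓
v: successors {s, t, u, v, z}; ¬q ∧ r there: s:F, t:F, u:T, v:F, z:F. ✓
w: successors {t, v, w, x, y}; ¬q ∧ r there: t:F, v:F, w:F, x:F, y:T. ✓
x: successors {s, u, v, w, x, y, z}; ¬q ∧ r there: s:F, u:T, v:F, w:F, x:F, y:T, z:F. ✓
y: successors {s, t, u, v, x}; ¬q ∧ r there: s:F, t:F, u:T, v:F, x:F. ✓
z: successors {t, v, w, x, y, z}; ¬q ∧ r there: t:F, v:F, w:F, x:F, y:T, z:F. ✓

{t, u, v, w, x, y, z}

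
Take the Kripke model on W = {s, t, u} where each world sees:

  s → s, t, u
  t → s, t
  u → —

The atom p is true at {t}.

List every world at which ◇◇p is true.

{s, t}

s: successors {s, t, u}; ◇p there: s:T, t:T, u:F. ✓
t: successors {s, t}; ◇p there: s:T, t:T. ✓
u: no successors, so ◇◇p fails. ✗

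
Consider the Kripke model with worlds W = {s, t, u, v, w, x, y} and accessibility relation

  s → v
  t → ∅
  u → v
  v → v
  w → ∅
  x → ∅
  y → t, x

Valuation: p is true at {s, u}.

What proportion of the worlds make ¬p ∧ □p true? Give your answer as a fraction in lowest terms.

3/7

s: ¬p is F, □p is F. ✗
t: ¬p is T, □p is T. ✓
u: ¬p is F, □p is F. ✗
v: ¬p is T, □p is F. ✗
w: ¬p is T, □p is T. ✓
x: ¬p is T, □p is T. ✓
y: ¬p is T, □p is F. ✗
That's 3 of 7 worlds, so 3/7.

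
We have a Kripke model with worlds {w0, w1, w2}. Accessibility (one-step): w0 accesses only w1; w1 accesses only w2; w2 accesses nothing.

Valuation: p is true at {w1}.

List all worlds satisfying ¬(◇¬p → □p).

{w1}

w0: ◇¬p → □p is T. ✗
w1: ◇¬p → □p is F. ✓
w2: ◇¬p → □p is T. ✗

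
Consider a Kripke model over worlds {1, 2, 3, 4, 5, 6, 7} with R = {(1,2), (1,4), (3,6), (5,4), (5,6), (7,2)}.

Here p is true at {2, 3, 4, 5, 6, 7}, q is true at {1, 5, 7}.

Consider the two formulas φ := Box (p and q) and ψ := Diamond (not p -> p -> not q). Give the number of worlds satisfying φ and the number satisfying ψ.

For Box (p and q):
1: successors {2, 4}; p and q there: 2:F, 4:F. ✗
2: no successors, so Box (p and q) holds vacuously. ✓
3: successors {6}; p and q there: 6:F. ✗
4: no successors, so Box (p and q) holds vacuously. ✓
5: successors {4, 6}; p and q there: 4:F, 6:F. ✗
6: no successors, so Box (p and q) holds vacuously. ✓
7: successors {2}; p and q there: 2:F. ✗
— 3 worlds.
For Diamond (not p -> p -> not q):
1: successors {2, 4}; not p -> p -> not q there: 2:T, 4:T. ✓
2: no successors, so Diamond (not p -> p -> not q) fails. ✗
3: successors {6}; not p -> p -> not q there: 6:T. ✓
4: no successors, so Diamond (not p -> p -> not q) fails. ✗
5: successors {4, 6}; not p -> p -> not q there: 4:T, 6:T. ✓
6: no successors, so Diamond (not p -> p -> not q) fails. ✗
7: successors {2}; not p -> p -> not q there: 2:T. ✓
— 4 worlds.

3 and 4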